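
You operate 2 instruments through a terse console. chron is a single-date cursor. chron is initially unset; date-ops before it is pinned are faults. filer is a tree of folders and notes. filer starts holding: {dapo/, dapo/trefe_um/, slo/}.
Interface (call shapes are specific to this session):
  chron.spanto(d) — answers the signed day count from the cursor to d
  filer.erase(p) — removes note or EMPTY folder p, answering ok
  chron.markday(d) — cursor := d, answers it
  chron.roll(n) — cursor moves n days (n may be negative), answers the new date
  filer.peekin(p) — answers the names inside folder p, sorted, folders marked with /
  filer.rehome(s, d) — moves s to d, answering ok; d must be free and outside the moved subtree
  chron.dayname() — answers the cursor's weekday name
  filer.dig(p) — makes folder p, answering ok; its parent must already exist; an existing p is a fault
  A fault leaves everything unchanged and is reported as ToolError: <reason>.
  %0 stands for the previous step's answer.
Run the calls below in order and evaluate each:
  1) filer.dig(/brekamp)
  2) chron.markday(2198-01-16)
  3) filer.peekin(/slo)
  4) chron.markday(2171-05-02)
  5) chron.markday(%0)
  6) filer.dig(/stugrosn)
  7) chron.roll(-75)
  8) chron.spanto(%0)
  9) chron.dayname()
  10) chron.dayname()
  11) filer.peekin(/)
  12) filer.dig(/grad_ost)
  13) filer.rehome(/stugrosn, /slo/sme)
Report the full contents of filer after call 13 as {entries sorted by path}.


Answer: {brekamp/, dapo/, dapo/trefe_um/, grad_ost/, slo/, slo/sme/}

Derivation:
Now I run filer.dig using p→/brekamp, — result: ok.
Now I run chron.markday using d→2198-01-16, — result: 2198-01-16.
Then filer.peekin using p→/slo, → [].
I invoke chron.markday using d→2171-05-02, — result: 2171-05-02.
Then chron.markday using d→%0, which returns 2171-05-02.
Using filer.dig using p→/stugrosn, giving ok.
I invoke chron.roll using n→-75, which returns 2171-02-16.
Now I run chron.spanto using d→%0, yielding 0.
I run chron.dayname, and see Saturday.
Calling chron.dayname: Saturday.
Next I call filer.peekin using p→/, — result: [brekamp/, dapo/, slo/, stugrosn/].
I run filer.dig using p→/grad_ost, and get ok.
I run filer.rehome using s→/stugrosn, d→/slo/sme, giving ok.


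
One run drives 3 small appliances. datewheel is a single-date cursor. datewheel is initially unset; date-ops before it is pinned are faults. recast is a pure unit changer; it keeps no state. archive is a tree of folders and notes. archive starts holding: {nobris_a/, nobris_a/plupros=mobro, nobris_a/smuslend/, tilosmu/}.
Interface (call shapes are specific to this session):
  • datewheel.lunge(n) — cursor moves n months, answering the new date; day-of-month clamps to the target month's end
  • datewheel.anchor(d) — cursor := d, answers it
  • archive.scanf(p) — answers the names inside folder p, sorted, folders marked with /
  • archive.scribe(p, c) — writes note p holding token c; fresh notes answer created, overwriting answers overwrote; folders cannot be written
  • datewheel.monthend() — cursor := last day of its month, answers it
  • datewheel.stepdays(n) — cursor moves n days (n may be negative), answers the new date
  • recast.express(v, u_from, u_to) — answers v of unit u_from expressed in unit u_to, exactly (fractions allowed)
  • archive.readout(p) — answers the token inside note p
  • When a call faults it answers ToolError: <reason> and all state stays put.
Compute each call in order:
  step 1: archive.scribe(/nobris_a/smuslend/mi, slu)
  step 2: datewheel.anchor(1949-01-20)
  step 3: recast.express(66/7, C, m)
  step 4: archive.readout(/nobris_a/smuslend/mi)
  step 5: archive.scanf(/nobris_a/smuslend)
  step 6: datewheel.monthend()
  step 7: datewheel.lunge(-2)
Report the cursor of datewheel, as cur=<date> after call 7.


// 1. archive.scribe(/nobris_a/smuslend/mi, slu) : created
// 2. datewheel.anchor(1949-01-20) : 1949-01-20
// 3. recast.express(66/7, C, m) : ToolError: incompatible units
// 4. archive.readout(/nobris_a/smuslend/mi) : slu
// 5. archive.scanf(/nobris_a/smuslend) : [mi]
// 6. datewheel.monthend() : 1949-01-31
// 7. datewheel.lunge(-2) : 1948-11-30

Answer: cur=1948-11-30


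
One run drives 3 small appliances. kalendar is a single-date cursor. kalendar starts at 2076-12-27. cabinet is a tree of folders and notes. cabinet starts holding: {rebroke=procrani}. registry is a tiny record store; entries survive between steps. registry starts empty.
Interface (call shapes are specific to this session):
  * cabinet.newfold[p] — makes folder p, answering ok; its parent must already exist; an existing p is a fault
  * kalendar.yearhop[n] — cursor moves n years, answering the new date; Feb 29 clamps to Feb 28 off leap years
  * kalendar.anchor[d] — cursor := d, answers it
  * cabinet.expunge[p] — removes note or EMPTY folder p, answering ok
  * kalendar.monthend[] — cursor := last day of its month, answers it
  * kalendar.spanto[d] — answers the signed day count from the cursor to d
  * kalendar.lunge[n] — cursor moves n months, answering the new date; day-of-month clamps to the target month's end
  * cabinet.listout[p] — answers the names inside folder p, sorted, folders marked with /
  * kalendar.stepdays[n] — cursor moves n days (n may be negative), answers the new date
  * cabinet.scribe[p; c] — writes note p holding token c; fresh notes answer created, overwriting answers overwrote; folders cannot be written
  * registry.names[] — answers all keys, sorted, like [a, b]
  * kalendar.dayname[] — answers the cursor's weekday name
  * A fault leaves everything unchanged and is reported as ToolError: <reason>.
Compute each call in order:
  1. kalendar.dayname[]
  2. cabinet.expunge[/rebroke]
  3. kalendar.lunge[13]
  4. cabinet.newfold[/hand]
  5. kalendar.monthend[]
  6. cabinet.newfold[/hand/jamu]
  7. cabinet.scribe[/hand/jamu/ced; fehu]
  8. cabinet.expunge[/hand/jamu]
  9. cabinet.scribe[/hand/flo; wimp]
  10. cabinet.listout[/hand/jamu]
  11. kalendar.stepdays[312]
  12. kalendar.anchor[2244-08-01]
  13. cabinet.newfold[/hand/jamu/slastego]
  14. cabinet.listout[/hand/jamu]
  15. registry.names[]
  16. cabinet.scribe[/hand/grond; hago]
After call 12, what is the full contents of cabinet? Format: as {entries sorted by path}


Answer: {hand/, hand/flo=wimp, hand/jamu/, hand/jamu/ced=fehu}

Derivation:
! 1. kalendar.dayname() => Sunday
! 2. cabinet.expunge(p→/rebroke) => ok
! 3. kalendar.lunge(n→13) => 2078-01-27
! 4. cabinet.newfold(p→/hand) => ok
! 5. kalendar.monthend() => 2078-01-31
! 6. cabinet.newfold(p→/hand/jamu) => ok
! 7. cabinet.scribe(p→/hand/jamu/ced, c→fehu) => created
! 8. cabinet.expunge(p→/hand/jamu) => ToolError: not empty
! 9. cabinet.scribe(p→/hand/flo, c→wimp) => created
! 10. cabinet.listout(p→/hand/jamu) => [ced]
! 11. kalendar.stepdays(n→312) => 2078-12-09
! 12. kalendar.anchor(d→2244-08-01) => 2244-08-01
! 13. cabinet.newfold(p→/hand/jamu/slastego) => ok
! 14. cabinet.listout(p→/hand/jamu) => [ced, slastego/]
! 15. registry.names() => []
! 16. cabinet.scribe(p→/hand/grond, c→hago) => created


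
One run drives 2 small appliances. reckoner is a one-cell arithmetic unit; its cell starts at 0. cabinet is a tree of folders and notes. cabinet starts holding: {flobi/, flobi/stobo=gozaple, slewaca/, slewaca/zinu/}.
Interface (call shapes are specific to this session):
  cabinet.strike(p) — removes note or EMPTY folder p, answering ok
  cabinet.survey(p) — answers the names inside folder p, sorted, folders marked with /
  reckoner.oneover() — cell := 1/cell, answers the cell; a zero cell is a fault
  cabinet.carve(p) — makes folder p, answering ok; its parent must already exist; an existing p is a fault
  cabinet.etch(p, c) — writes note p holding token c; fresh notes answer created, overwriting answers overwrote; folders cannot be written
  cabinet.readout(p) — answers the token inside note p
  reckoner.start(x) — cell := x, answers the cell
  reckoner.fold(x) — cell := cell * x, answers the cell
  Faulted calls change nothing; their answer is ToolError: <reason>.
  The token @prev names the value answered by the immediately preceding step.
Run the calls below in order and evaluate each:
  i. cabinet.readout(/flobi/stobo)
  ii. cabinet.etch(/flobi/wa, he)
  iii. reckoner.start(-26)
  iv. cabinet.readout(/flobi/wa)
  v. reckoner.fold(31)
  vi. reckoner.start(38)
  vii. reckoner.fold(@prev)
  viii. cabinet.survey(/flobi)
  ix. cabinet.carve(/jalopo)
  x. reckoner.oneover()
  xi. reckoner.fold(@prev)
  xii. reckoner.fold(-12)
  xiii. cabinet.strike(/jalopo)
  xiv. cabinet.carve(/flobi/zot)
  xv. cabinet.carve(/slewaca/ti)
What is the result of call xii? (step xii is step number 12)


Answer: -3/521284

Derivation:
I call cabinet.readout passing /flobi/stobo, and see gozaple.
I use cabinet.etch passing /flobi/wa, he, and get created.
Invoking reckoner.start passing -26, and observe -26.
I call cabinet.readout passing /flobi/wa: he.
I call reckoner.fold passing 31, yielding -806.
I try reckoner.start passing 38, giving 38.
I invoke reckoner.fold passing @prev, giving 1444.
Now I run cabinet.survey passing /flobi, and see [stobo, wa].
Then cabinet.carve passing /jalopo, which returns ok.
Using reckoner.oneover, and observe 1/1444.
I call reckoner.fold passing @prev: 1/2085136.
Invoking reckoner.fold passing -12, — result: -3/521284.
I call cabinet.strike passing /jalopo, which returns ok.
I try cabinet.carve passing /flobi/zot, — result: ok.
Invoking cabinet.carve passing /slewaca/ti, and observe ok.


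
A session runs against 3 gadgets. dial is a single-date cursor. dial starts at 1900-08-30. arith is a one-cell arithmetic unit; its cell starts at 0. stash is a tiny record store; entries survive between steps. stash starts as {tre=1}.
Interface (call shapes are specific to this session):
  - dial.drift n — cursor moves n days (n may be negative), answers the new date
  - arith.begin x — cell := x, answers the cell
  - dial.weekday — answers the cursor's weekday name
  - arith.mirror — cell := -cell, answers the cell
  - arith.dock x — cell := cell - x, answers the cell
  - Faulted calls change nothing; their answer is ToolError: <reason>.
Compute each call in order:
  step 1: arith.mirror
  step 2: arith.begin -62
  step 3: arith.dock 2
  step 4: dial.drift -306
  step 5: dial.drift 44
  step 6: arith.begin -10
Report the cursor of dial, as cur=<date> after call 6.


I try arith.mirror(): 0.
Now I run arith.begin using x=-62, and see -62.
Then arith.dock using x=2, and see -64.
Invoking dial.drift using n=-306, which returns 1899-10-28.
Next I call dial.drift using n=44, — result: 1899-12-11.
I invoke arith.begin using x=-10: -10.

Answer: cur=1899-12-11


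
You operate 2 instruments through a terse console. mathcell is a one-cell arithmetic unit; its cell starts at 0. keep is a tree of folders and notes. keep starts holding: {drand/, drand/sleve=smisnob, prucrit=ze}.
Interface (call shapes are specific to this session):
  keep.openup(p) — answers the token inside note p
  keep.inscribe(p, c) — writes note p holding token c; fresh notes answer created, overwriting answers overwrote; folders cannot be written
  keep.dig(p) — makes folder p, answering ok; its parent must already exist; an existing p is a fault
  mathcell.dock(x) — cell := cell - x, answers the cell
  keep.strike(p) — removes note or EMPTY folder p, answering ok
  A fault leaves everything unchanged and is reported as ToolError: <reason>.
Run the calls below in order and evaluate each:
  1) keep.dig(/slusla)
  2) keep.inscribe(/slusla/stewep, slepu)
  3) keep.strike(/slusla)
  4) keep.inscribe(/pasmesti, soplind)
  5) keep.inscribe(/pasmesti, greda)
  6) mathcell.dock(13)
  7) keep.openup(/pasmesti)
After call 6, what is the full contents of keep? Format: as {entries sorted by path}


-- 1. keep.dig(p→/slusla) : ok
-- 2. keep.inscribe(p→/slusla/stewep, c→slepu) : created
-- 3. keep.strike(p→/slusla) : ToolError: not empty
-- 4. keep.inscribe(p→/pasmesti, c→soplind) : created
-- 5. keep.inscribe(p→/pasmesti, c→greda) : overwrote
-- 6. mathcell.dock(x→13) : -13
-- 7. keep.openup(p→/pasmesti) : greda

Answer: {drand/, drand/sleve=smisnob, pasmesti=greda, prucrit=ze, slusla/, slusla/stewep=slepu}


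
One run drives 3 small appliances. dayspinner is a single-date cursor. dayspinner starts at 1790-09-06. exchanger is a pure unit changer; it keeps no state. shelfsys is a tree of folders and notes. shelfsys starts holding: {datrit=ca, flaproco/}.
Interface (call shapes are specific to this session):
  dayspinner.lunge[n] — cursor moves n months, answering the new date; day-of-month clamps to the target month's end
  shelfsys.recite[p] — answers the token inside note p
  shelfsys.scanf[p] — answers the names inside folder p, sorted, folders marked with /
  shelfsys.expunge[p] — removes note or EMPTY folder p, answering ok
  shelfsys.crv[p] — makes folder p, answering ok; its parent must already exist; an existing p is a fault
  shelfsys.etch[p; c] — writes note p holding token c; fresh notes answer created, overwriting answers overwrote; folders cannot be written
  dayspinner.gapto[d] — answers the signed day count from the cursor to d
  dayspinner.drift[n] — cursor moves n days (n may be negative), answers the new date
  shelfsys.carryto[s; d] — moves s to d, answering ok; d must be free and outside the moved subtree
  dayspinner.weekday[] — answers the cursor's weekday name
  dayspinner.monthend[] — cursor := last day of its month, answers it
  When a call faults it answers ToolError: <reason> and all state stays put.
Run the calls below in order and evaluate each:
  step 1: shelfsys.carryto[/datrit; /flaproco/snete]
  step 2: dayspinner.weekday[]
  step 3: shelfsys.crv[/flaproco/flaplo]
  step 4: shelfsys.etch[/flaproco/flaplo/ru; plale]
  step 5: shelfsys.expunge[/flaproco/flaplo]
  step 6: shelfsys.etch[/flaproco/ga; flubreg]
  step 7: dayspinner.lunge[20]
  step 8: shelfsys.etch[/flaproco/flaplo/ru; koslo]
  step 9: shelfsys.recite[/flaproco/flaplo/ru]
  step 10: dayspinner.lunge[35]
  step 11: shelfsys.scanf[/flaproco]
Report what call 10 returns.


Answer: 1795-04-06

Derivation:
Step: shelfsys.carryto[s='/datrit'; d='/flaproco/snete']
Result: ok
Step: dayspinner.weekday[]
Result: Monday
Step: shelfsys.crv[p='/flaproco/flaplo']
Result: ok
Step: shelfsys.etch[p='/flaproco/flaplo/ru'; c='plale']
Result: created
Step: shelfsys.expunge[p='/flaproco/flaplo']
Result: ToolError: not empty
Step: shelfsys.etch[p='/flaproco/ga'; c='flubreg']
Result: created
Step: dayspinner.lunge[n='20']
Result: 1792-05-06
Step: shelfsys.etch[p='/flaproco/flaplo/ru'; c='koslo']
Result: overwrote
Step: shelfsys.recite[p='/flaproco/flaplo/ru']
Result: koslo
Step: dayspinner.lunge[n='35']
Result: 1795-04-06
Step: shelfsys.scanf[p='/flaproco']
Result: [flaplo/, ga, snete]


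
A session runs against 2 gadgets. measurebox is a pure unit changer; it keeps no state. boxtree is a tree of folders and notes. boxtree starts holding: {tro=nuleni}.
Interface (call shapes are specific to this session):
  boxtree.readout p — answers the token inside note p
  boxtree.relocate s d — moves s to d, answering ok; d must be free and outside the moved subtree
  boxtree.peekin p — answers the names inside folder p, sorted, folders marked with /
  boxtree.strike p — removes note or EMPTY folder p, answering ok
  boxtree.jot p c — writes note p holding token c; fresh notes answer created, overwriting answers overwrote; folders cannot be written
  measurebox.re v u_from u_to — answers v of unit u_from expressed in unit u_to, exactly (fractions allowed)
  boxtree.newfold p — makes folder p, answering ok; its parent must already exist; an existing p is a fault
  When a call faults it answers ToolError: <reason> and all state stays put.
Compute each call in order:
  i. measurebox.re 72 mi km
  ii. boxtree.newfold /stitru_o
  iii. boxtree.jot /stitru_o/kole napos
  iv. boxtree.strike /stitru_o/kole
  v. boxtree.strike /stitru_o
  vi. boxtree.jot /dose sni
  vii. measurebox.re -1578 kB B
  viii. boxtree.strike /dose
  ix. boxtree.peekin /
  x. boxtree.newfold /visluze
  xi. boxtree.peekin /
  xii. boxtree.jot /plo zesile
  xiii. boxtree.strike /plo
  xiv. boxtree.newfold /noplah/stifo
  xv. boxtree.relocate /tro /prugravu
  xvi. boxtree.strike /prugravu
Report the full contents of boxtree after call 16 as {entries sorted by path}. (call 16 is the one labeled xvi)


I run measurebox.re using 72, mi, km, and see 1810512/15625.
Then boxtree.newfold using /stitru_o, and see ok.
I use boxtree.jot using /stitru_o/kole, napos, and see created.
Next I call boxtree.strike using /stitru_o/kole, and observe ok.
I call boxtree.strike using /stitru_o, giving ok.
I try boxtree.jot using /dose, sni, and observe created.
Calling measurebox.re using -1578, kB, B, which returns -1578000.
I run boxtree.strike using /dose, → ok.
Next I call boxtree.peekin using /, and get [tro].
Next I call boxtree.newfold using /visluze, and get ok.
Next I call boxtree.peekin using /: [tro, visluze/].
Calling boxtree.jot using /plo, zesile, → created.
Calling boxtree.strike using /plo, yielding ok.
I call boxtree.newfold using /noplah/stifo, and observe ToolError: no parent.
Calling boxtree.relocate using /tro, /prugravu, yielding ok.
Now I run boxtree.strike using /prugravu, yielding ok.

Answer: {visluze/}


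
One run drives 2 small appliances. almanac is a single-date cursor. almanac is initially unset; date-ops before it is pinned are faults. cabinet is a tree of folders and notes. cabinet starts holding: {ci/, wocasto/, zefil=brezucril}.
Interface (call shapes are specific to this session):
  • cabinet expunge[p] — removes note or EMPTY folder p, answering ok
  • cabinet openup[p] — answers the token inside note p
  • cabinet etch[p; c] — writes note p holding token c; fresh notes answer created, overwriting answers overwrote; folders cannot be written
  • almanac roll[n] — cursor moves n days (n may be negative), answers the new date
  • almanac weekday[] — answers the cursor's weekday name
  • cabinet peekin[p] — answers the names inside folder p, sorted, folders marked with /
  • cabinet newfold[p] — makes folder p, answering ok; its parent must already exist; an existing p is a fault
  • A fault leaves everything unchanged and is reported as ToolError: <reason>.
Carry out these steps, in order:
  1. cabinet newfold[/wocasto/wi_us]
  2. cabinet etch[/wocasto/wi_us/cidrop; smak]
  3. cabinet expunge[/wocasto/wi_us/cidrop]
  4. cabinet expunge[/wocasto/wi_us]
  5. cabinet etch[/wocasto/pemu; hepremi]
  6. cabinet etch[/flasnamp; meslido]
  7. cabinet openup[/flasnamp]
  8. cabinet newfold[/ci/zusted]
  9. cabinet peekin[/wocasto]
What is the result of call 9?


Answer: [pemu]

Derivation:
CALL cabinet newfold[/wocasto/wi_us]
RET  ok
CALL cabinet etch[/wocasto/wi_us/cidrop; smak]
RET  created
CALL cabinet expunge[/wocasto/wi_us/cidrop]
RET  ok
CALL cabinet expunge[/wocasto/wi_us]
RET  ok
CALL cabinet etch[/wocasto/pemu; hepremi]
RET  created
CALL cabinet etch[/flasnamp; meslido]
RET  created
CALL cabinet openup[/flasnamp]
RET  meslido
CALL cabinet newfold[/ci/zusted]
RET  ok
CALL cabinet peekin[/wocasto]
RET  [pemu]


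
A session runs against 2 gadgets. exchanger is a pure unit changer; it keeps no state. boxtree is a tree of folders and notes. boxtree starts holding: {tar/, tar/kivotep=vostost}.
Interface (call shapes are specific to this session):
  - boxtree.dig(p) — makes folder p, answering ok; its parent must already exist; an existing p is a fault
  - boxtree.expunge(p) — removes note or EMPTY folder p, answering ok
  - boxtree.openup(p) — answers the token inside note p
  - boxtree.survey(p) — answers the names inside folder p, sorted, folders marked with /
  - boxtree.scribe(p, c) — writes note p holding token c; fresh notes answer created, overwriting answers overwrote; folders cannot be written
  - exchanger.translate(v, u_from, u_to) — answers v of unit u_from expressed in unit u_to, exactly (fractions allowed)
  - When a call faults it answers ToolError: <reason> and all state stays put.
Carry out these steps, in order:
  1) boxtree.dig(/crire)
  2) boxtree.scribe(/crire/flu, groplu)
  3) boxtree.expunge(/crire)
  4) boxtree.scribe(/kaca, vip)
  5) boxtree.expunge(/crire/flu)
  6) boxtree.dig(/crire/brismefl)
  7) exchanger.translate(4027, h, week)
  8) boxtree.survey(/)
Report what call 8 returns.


Act: boxtree.dig[p=/crire]
Obs: ok
Act: boxtree.scribe[p=/crire/flu; c=groplu]
Obs: created
Act: boxtree.expunge[p=/crire]
Obs: ToolError: not empty
Act: boxtree.scribe[p=/kaca; c=vip]
Obs: created
Act: boxtree.expunge[p=/crire/flu]
Obs: ok
Act: boxtree.dig[p=/crire/brismefl]
Obs: ok
Act: exchanger.translate[v=4027; u_from=h; u_to=week]
Obs: 4027/168
Act: boxtree.survey[p=/]
Obs: [crire/, kaca, tar/]

Answer: [crire/, kaca, tar/]


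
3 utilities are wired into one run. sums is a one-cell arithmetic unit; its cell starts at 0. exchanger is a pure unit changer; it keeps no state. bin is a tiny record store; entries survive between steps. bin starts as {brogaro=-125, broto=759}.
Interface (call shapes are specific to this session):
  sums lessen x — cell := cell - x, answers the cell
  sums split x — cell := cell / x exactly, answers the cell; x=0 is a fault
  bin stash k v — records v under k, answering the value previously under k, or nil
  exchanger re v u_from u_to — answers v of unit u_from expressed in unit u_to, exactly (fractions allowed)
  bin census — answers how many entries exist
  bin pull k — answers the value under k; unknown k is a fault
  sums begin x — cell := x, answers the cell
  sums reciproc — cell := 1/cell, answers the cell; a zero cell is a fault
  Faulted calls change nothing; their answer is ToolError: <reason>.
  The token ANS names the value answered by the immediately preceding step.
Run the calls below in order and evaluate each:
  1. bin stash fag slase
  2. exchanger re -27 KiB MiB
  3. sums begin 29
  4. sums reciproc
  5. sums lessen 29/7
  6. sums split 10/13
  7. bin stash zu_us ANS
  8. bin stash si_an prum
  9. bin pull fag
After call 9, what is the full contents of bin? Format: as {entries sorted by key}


[in] bin stash k: fag v: slase
  nil
[in] exchanger re v: -27 u_from: KiB u_to: MiB
  -27/1024
[in] sums begin x: 29
  29
[in] sums reciproc
  1/29
[in] sums lessen x: 29/7
  -834/203
[in] sums split x: 10/13
  -5421/1015
[in] bin stash k: zu_us v: ANS
  nil
[in] bin stash k: si_an v: prum
  nil
[in] bin pull k: fag
  slase

Answer: {brogaro=-125, broto=759, fag=slase, si_an=prum, zu_us=-5421/1015}


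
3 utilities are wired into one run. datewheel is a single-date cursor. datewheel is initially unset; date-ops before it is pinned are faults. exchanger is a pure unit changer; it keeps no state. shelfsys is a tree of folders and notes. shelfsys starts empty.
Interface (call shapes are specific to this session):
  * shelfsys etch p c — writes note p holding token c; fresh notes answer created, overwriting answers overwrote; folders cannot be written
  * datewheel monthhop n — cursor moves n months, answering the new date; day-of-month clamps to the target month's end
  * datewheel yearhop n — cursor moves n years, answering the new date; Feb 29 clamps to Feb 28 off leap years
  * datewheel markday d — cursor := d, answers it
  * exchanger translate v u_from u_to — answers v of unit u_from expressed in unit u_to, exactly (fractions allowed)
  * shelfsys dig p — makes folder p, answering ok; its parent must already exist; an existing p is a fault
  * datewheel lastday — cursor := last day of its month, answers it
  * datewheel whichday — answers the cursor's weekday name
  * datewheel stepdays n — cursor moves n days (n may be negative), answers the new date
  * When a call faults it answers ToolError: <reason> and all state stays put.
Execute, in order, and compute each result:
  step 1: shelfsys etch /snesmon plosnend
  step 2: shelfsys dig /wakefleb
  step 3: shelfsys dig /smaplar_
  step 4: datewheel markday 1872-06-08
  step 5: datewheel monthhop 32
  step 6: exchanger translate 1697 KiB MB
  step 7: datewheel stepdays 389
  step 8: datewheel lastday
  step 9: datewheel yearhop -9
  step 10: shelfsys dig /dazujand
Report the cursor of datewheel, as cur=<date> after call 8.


Answer: cur=1876-03-31

Derivation:
-> shelfsys etch(p→/snesmon, c→plosnend)
<- created
-> shelfsys dig(p→/wakefleb)
<- ok
-> shelfsys dig(p→/smaplar_)
<- ok
-> datewheel markday(d→1872-06-08)
<- 1872-06-08
-> datewheel monthhop(n→32)
<- 1875-02-08
-> exchanger translate(v→1697, u_from→KiB, u_to→MB)
<- 27152/15625
-> datewheel stepdays(n→389)
<- 1876-03-03
-> datewheel lastday()
<- 1876-03-31
-> datewheel yearhop(n→-9)
<- 1867-03-31
-> shelfsys dig(p→/dazujand)
<- ok


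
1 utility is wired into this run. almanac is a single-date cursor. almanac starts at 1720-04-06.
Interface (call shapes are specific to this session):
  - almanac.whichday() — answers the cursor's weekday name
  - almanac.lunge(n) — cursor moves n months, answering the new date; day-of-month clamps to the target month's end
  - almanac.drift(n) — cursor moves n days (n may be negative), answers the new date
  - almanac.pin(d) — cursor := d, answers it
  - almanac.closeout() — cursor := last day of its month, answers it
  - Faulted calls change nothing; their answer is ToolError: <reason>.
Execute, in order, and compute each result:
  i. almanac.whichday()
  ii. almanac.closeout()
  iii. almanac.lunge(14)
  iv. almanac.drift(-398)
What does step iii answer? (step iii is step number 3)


I run almanac.whichday(), → Saturday.
I call almanac.closeout(): 1720-04-30.
Invoking almanac.lunge passing n: 14, → 1721-06-30.
I run almanac.drift passing n: -398, yielding 1720-05-28.

Answer: 1721-06-30


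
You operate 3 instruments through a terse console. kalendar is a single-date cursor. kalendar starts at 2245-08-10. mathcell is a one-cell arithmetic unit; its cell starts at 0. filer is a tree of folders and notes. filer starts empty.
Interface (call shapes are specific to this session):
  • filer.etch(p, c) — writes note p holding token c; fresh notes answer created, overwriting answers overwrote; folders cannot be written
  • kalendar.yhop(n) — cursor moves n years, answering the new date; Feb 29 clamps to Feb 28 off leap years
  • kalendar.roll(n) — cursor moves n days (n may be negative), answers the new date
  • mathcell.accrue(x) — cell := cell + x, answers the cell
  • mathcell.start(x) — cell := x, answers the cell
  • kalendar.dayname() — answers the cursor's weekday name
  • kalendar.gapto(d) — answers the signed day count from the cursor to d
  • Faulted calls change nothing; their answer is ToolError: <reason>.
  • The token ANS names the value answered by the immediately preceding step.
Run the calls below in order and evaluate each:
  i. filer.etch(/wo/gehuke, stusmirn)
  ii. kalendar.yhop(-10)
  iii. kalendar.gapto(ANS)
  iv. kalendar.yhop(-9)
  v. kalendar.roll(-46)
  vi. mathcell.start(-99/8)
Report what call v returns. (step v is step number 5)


;; 1. filer.etch(p: /wo/gehuke, c: stusmirn) => ToolError: no parent
;; 2. kalendar.yhop(n: -10) => 2235-08-10
;; 3. kalendar.gapto(d: ANS) => 0
;; 4. kalendar.yhop(n: -9) => 2226-08-10
;; 5. kalendar.roll(n: -46) => 2226-06-25
;; 6. mathcell.start(x: -99/8) => -99/8

Answer: 2226-06-25


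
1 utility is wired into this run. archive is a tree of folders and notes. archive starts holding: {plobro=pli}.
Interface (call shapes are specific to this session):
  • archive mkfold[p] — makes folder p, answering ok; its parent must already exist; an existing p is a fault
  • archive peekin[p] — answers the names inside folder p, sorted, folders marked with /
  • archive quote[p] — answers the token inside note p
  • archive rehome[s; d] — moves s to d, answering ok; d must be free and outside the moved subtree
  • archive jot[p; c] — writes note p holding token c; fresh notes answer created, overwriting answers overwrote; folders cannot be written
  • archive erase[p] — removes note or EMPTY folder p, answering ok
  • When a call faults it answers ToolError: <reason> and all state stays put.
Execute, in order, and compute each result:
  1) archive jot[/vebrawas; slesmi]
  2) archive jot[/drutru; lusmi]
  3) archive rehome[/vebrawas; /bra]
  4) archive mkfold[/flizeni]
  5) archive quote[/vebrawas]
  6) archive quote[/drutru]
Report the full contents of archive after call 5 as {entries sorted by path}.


Answer: {bra=slesmi, drutru=lusmi, flizeni/, plobro=pli}

Derivation:
;; archive jot(p→/vebrawas, c→slesmi) == created
;; archive jot(p→/drutru, c→lusmi) == created
;; archive rehome(s→/vebrawas, d→/bra) == ok
;; archive mkfold(p→/flizeni) == ok
;; archive quote(p→/vebrawas) == ToolError: not found
;; archive quote(p→/drutru) == lusmi


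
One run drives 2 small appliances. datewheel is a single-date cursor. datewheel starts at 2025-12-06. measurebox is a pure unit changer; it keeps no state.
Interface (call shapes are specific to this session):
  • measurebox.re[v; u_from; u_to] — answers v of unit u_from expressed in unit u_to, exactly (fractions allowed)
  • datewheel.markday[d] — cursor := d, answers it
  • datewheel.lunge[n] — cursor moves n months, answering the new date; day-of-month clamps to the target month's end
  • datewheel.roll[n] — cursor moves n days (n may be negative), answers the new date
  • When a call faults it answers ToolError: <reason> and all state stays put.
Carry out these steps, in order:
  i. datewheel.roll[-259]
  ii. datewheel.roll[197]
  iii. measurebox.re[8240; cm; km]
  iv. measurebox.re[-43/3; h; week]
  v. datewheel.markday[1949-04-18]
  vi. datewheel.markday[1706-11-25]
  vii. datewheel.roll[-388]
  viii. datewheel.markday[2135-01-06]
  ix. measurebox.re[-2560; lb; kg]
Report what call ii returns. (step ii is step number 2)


I try datewheel.roll passing n='-259', yielding 2025-03-22.
Invoking datewheel.roll passing n='197', and observe 2025-10-05.
Calling measurebox.re passing v='8240', u_from='cm', u_to='km', → 103/1250.
Calling measurebox.re passing v='-43/3', u_from='h', u_to='week', and get -43/504.
Then datewheel.markday passing d='1949-04-18', yielding 1949-04-18.
Calling datewheel.markday passing d='1706-11-25', and observe 1706-11-25.
I invoke datewheel.roll passing n='-388', → 1705-11-02.
Invoking datewheel.markday passing d='2135-01-06', yielding 2135-01-06.
Next I call measurebox.re passing v='-2560', u_from='lb', u_to='kg', — result: -90718474/78125.

Answer: 2025-10-05


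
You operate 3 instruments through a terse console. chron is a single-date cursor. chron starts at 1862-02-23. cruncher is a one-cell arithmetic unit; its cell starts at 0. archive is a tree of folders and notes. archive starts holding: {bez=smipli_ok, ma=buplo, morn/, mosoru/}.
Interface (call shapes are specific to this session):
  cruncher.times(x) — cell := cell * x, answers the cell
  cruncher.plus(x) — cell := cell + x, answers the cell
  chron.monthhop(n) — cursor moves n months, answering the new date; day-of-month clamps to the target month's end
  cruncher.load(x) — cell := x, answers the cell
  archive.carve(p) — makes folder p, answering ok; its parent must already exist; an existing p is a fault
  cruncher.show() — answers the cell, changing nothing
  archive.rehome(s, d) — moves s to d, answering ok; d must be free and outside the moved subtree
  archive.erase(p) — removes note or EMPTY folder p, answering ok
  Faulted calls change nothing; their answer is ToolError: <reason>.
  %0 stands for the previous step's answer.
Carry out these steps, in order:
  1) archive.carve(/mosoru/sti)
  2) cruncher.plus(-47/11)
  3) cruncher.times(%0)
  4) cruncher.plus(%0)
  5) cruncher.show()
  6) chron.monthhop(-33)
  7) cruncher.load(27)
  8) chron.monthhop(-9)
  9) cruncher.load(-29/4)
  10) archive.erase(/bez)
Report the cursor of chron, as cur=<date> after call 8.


CALL archive.carve[p: /mosoru/sti]
RET  ok
CALL cruncher.plus[x: -47/11]
RET  -47/11
CALL cruncher.times[x: %0]
RET  2209/121
CALL cruncher.plus[x: %0]
RET  4418/121
CALL cruncher.show[]
RET  4418/121
CALL chron.monthhop[n: -33]
RET  1859-05-23
CALL cruncher.load[x: 27]
RET  27
CALL chron.monthhop[n: -9]
RET  1858-08-23
CALL cruncher.load[x: -29/4]
RET  -29/4
CALL archive.erase[p: /bez]
RET  ok

Answer: cur=1858-08-23


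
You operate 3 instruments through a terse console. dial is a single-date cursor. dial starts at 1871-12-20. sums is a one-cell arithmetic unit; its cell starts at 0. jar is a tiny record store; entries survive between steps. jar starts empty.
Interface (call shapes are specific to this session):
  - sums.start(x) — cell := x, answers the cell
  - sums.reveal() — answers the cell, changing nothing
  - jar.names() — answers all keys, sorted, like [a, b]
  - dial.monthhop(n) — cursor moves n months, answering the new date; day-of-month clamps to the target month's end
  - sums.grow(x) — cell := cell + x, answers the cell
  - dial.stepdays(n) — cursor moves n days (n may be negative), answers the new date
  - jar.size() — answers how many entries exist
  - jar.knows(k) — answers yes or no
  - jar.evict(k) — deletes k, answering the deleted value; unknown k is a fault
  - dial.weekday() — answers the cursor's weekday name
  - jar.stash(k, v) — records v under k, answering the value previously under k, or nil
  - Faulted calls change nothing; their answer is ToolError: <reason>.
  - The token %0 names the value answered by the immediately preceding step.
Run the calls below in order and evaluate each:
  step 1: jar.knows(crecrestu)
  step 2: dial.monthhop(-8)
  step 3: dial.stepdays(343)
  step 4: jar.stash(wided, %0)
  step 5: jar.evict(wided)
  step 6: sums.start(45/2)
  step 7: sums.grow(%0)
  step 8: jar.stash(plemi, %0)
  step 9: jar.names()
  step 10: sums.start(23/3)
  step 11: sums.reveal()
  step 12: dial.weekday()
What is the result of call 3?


Answer: 1872-03-28

Derivation:
[in] knows k: crecrestu
[out] no
[in] monthhop n: -8
[out] 1871-04-20
[in] stepdays n: 343
[out] 1872-03-28
[in] stash k: wided v: %0
[out] nil
[in] evict k: wided
[out] 1872-03-28
[in] start x: 45/2
[out] 45/2
[in] grow x: %0
[out] 45
[in] stash k: plemi v: %0
[out] nil
[in] names
[out] [plemi]
[in] start x: 23/3
[out] 23/3
[in] reveal
[out] 23/3
[in] weekday
[out] Thursday


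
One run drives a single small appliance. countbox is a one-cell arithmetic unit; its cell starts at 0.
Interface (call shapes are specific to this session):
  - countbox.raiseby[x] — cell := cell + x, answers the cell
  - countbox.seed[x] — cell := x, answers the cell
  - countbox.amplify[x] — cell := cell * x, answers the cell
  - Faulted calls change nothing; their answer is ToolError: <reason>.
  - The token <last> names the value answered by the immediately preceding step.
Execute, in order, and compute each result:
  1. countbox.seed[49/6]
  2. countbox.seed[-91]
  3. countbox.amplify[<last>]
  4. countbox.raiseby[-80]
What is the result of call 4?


Answer: 8201

Derivation:
;; 1. seed(49/6) -> 49/6
;; 2. seed(-91) -> -91
;; 3. amplify(<last>) -> 8281
;; 4. raiseby(-80) -> 8201


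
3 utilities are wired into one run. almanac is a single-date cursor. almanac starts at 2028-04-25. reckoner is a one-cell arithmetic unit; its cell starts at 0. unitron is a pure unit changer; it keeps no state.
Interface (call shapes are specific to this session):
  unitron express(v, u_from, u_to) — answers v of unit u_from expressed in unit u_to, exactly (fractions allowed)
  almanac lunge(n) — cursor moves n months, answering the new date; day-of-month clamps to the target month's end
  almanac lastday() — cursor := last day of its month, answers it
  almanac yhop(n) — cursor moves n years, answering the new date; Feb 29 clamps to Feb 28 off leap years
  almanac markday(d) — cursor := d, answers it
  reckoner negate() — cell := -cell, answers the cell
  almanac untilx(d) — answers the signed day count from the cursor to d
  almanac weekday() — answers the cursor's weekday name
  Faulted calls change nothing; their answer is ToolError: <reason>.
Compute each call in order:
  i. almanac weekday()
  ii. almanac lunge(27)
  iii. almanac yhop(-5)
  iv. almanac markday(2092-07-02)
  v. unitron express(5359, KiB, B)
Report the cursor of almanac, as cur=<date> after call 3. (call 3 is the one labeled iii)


# 1. almanac weekday() : Tuesday
# 2. almanac lunge(n=27) : 2030-07-25
# 3. almanac yhop(n=-5) : 2025-07-25
# 4. almanac markday(d=2092-07-02) : 2092-07-02
# 5. unitron express(v=5359, u_from=KiB, u_to=B) : 5487616

Answer: cur=2025-07-25


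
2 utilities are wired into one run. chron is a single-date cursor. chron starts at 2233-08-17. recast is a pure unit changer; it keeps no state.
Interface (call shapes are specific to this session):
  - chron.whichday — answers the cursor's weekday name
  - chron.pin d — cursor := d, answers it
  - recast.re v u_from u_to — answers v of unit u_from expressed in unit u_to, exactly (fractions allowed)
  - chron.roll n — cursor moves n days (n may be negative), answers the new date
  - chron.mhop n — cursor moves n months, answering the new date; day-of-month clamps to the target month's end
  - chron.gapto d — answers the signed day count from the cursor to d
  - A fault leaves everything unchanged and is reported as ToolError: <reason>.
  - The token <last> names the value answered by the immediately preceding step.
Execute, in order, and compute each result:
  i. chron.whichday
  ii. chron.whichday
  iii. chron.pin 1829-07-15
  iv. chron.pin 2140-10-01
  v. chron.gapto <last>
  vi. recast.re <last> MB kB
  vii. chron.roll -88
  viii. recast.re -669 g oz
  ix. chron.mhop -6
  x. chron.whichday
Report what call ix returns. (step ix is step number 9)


Now I run chron.whichday, and get Saturday.
Now I run chron.whichday(), and observe Saturday.
Now I run chron.pin on 1829-07-15, and observe 1829-07-15.
Now I run chron.pin on 2140-10-01, — result: 2140-10-01.
I run chron.gapto on <last>, and observe 0.
Invoking recast.re on <last>, MB, kB, — result: 0.
I invoke chron.roll on -88, → 2140-07-05.
Invoking recast.re on -669, g, oz, and see -1070400000/45359237.
Invoking chron.mhop on -6, giving 2140-01-05.
Then chron.whichday, yielding Tuesday.

Answer: 2140-01-05


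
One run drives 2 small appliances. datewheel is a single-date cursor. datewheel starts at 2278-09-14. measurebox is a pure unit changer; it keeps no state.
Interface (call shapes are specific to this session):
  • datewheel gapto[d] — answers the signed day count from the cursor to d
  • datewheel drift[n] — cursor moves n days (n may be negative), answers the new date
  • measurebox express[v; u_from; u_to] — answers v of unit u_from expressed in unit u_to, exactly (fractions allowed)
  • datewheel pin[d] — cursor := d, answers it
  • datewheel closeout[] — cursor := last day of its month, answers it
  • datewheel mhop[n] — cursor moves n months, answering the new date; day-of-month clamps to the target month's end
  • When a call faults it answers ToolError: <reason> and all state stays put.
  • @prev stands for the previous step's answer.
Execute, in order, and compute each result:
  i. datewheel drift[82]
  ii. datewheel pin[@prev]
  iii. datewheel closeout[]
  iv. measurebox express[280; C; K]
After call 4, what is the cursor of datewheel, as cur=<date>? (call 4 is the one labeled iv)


Answer: cur=2278-12-31

Derivation:
> datewheel drift n='82'
:: 2278-12-05
> datewheel pin d='@prev'
:: 2278-12-05
> datewheel closeout
:: 2278-12-31
> measurebox express v='280' u_from='C' u_to='K'
:: 11063/20


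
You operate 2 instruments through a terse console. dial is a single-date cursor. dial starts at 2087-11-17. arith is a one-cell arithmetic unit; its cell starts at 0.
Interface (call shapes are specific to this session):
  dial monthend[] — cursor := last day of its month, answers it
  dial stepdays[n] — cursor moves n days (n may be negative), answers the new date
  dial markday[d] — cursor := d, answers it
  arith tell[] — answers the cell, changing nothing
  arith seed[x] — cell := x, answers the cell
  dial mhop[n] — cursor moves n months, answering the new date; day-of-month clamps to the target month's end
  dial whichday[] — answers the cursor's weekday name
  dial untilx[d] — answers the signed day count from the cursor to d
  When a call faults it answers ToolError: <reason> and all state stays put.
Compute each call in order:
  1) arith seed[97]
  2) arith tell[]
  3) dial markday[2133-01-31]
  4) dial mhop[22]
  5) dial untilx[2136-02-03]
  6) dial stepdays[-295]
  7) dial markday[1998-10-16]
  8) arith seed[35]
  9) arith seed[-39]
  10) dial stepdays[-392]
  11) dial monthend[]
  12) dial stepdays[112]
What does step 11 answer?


I call arith seed passing x: 97, yielding 97.
Now I run arith tell(), giving 97.
Then dial markday passing d: 2133-01-31, which returns 2133-01-31.
Now I run dial mhop passing n: 22, → 2134-11-30.
I call dial untilx passing d: 2136-02-03, — result: 430.
Calling dial stepdays passing n: -295, — result: 2134-02-08.
I run dial markday passing d: 1998-10-16, — result: 1998-10-16.
Using arith seed passing x: 35, and get 35.
I invoke arith seed passing x: -39: -39.
Then dial stepdays passing n: -392, → 1997-09-19.
Now I run dial monthend, → 1997-09-30.
I run dial stepdays passing n: 112, which returns 1998-01-20.

Answer: 1997-09-30
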